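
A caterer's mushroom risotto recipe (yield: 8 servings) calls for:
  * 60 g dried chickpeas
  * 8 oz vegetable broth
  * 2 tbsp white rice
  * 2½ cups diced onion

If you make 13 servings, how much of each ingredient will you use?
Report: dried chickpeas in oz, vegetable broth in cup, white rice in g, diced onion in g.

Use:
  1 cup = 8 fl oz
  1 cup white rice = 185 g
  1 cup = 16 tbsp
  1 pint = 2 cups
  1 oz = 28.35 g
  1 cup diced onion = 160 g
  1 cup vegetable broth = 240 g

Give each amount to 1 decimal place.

Scaling factor: 13/8 = 1.625.
dried chickpeas: 60 g × 13/8 ÷ 28.35 g/oz ≈ 3.4 oz
vegetable broth: 8 oz × 13/8 × 28.35 g/oz ÷ 240 g/cup ≈ 1.5 cup
white rice: 2 tbsp × 13/8 ÷ 16 tbsp/cup × 185 g/cup ≈ 37.6 g
diced onion: 2.5 cup × 13/8 × 160 g/cup = 650.0 g

dried chickpeas: 3.4 oz; vegetable broth: 1.5 cup; white rice: 37.6 g; diced onion: 650.0 g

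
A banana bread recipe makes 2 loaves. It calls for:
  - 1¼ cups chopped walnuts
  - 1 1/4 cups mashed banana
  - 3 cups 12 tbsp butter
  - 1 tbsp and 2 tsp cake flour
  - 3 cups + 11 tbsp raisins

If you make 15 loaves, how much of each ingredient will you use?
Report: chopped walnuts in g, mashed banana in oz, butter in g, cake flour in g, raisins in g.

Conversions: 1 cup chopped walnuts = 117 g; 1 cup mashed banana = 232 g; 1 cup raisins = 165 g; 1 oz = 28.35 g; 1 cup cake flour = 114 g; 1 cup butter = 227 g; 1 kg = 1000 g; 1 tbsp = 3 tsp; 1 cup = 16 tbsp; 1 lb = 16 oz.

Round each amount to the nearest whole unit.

chopped walnuts: 1097 g; mashed banana: 77 oz; butter: 6384 g; cake flour: 89 g; raisins: 4563 g

Scaling factor: 15/2 = 7.5.
chopped walnuts: 1.25 cup × 15/2 × 117 g/cup ≈ 1097 g
mashed banana: 1.25 cup × 15/2 × 232 g/cup ÷ 28.35 g/oz ≈ 77 oz
butter: (3 cup + 12 tbsp = 3.75 cup) × 15/2 × 227 g/cup ≈ 6384 g
cake flour: (1 tbsp + 2 tsp = 5/3 tbsp) × 15/2 ÷ 16 tbsp/cup × 114 g/cup ≈ 89 g
raisins: (3 cup + 11 tbsp = 3.6875 cup) × 15/2 × 165 g/cup ≈ 4563 g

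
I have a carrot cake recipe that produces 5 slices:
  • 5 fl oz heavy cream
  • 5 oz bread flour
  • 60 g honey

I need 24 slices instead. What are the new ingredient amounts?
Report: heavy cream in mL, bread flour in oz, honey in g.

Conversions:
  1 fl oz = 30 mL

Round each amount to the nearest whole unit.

heavy cream: 720 mL; bread flour: 24 oz; honey: 288 g

Scaling factor: 24/5 = 4.8.
heavy cream: 5 fl oz × 24/5 × 30 mL/fl oz = 720 mL
bread flour: 5 oz × 24/5 = 24 oz
honey: 60 g × 24/5 = 288 g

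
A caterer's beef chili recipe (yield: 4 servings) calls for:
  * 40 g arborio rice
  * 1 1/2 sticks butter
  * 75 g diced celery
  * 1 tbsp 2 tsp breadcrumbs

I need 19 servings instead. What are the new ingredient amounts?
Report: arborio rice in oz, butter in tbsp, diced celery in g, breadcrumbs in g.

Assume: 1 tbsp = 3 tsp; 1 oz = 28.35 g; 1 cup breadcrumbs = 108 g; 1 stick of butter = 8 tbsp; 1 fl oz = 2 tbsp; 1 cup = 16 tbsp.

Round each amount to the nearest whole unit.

arborio rice: 7 oz; butter: 57 tbsp; diced celery: 356 g; breadcrumbs: 53 g

Scaling factor: 19/4 = 4.75.
arborio rice: 40 g × 19/4 ÷ 28.35 g/oz ≈ 7 oz
butter: 1.5 stick × 19/4 × 8 tbsp/stick = 57 tbsp
diced celery: 75 g × 19/4 ≈ 356 g
breadcrumbs: (1 tbsp + 2 tsp = 5/3 tbsp) × 19/4 ÷ 16 tbsp/cup × 108 g/cup ≈ 53 g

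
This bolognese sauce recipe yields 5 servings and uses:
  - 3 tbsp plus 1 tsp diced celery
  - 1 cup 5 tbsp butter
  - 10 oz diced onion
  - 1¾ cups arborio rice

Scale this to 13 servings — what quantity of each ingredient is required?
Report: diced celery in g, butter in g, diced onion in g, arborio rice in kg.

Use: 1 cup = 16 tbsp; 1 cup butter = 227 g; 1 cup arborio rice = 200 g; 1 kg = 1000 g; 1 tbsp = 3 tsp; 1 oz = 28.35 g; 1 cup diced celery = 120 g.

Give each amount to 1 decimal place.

diced celery: 65.0 g; butter: 774.6 g; diced onion: 737.1 g; arborio rice: 0.9 kg

Scaling factor: 13/5 = 2.6.
diced celery: (3 tbsp + 1 tsp = 10/3 tbsp) × 13/5 ÷ 16 tbsp/cup × 120 g/cup = 65.0 g
butter: (1 cup + 5 tbsp = 1.3125 cup) × 13/5 × 227 g/cup ≈ 774.6 g
diced onion: 10 oz × 13/5 × 28.35 g/oz = 737.1 g
arborio rice: 1.75 cup × 13/5 × 200 g/cup ÷ 1000 g/kg ≈ 0.9 kg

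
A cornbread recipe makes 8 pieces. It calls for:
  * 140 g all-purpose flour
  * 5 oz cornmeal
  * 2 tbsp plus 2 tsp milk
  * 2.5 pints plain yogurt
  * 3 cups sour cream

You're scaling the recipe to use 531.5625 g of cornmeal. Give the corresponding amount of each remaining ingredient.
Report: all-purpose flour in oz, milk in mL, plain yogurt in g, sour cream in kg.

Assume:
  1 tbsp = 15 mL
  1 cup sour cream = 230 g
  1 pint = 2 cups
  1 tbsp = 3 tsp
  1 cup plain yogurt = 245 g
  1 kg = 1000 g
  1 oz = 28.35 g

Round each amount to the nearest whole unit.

The original recipe has 141.75 g of cornmeal, so the scaling factor is 531.5625 ÷ 141.75 = 15/4 = 3.75.
all-purpose flour: 140 g × 15/4 ÷ 28.35 g/oz ≈ 19 oz
milk: (2 tbsp + 2 tsp = 8/3 tbsp) × 15/4 × 15 mL/tbsp = 150 mL
plain yogurt: 2.5 pint × 15/4 × 2 cup/pint × 245 g/cup ≈ 4594 g
sour cream: 3 cup × 15/4 × 230 g/cup ÷ 1000 g/kg ≈ 3 kg

all-purpose flour: 19 oz; milk: 150 mL; plain yogurt: 4594 g; sour cream: 3 kg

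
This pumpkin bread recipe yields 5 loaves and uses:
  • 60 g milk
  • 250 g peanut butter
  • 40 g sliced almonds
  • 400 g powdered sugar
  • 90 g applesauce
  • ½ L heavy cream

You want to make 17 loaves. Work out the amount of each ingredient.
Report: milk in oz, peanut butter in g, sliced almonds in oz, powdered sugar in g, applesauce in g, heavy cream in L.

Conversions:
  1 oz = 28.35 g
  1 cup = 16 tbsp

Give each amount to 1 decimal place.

milk: 7.2 oz; peanut butter: 850.0 g; sliced almonds: 4.8 oz; powdered sugar: 1360.0 g; applesauce: 306.0 g; heavy cream: 1.7 L

Scaling factor: 17/5 = 3.4.
milk: 60 g × 17/5 ÷ 28.35 g/oz ≈ 7.2 oz
peanut butter: 250 g × 17/5 = 850.0 g
sliced almonds: 40 g × 17/5 ÷ 28.35 g/oz ≈ 4.8 oz
powdered sugar: 400 g × 17/5 = 1360.0 g
applesauce: 90 g × 17/5 = 306.0 g
heavy cream: 0.5 L × 17/5 = 1.7 L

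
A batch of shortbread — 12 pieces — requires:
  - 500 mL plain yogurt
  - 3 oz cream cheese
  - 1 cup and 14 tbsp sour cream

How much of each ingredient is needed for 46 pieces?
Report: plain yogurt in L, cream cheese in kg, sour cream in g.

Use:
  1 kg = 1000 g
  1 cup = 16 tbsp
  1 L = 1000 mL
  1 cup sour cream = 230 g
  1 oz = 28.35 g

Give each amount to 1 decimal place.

Scaling factor: 46/12 = 23/6.
plain yogurt: 500 mL × 23/6 ÷ 1000 mL/L ≈ 1.9 L
cream cheese: 3 oz × 23/6 × 28.35 g/oz ÷ 1000 g/kg ≈ 0.3 kg
sour cream: (1 cup + 14 tbsp = 1.875 cup) × 23/6 × 230 g/cup ≈ 1653.1 g

plain yogurt: 1.9 L; cream cheese: 0.3 kg; sour cream: 1653.1 g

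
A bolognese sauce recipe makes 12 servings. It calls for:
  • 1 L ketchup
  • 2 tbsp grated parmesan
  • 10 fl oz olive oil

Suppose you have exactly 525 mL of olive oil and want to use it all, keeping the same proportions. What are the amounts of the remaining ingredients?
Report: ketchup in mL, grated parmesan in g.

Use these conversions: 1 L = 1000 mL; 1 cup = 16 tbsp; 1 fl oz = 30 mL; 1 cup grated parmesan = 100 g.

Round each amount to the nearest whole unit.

ketchup: 1750 mL; grated parmesan: 22 g

The original recipe has 300 mL of olive oil, so the scaling factor is 525 ÷ 300 = 7/4 = 1.75.
ketchup: 1 L × 7/4 × 1000 mL/L = 1750 mL
grated parmesan: 2 tbsp × 7/4 ÷ 16 tbsp/cup × 100 g/cup ≈ 22 g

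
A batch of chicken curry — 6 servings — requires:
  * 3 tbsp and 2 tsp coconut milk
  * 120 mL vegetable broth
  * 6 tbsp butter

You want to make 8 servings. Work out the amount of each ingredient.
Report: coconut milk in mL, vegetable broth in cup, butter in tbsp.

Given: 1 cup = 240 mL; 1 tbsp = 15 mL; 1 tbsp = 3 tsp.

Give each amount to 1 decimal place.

coconut milk: 73.3 mL; vegetable broth: 0.7 cup; butter: 8.0 tbsp

Scaling factor: 8/6 = 4/3.
coconut milk: (3 tbsp + 2 tsp = 11/3 tbsp) × 4/3 × 15 mL/tbsp ≈ 73.3 mL
vegetable broth: 120 mL × 4/3 ÷ 240 mL/cup ≈ 0.7 cup
butter: 6 tbsp × 4/3 = 8.0 tbsp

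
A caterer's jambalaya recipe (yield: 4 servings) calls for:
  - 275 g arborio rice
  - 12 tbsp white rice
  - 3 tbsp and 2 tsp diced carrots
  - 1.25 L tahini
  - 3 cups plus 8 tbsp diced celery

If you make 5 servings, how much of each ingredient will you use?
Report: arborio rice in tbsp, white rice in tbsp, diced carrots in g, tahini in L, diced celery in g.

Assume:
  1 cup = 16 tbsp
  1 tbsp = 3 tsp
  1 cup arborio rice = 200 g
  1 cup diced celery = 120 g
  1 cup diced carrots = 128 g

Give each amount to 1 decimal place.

arborio rice: 27.5 tbsp; white rice: 15.0 tbsp; diced carrots: 36.7 g; tahini: 1.6 L; diced celery: 525.0 g

Scaling factor: 5/4 = 1.25.
arborio rice: 275 g × 5/4 ÷ 200 g/cup × 16 tbsp/cup = 27.5 tbsp
white rice: 12 tbsp × 5/4 = 15.0 tbsp
diced carrots: (3 tbsp + 2 tsp = 11/3 tbsp) × 5/4 ÷ 16 tbsp/cup × 128 g/cup ≈ 36.7 g
tahini: 1.25 L × 5/4 ≈ 1.6 L
diced celery: (3 cup + 8 tbsp = 3.5 cup) × 5/4 × 120 g/cup = 525.0 g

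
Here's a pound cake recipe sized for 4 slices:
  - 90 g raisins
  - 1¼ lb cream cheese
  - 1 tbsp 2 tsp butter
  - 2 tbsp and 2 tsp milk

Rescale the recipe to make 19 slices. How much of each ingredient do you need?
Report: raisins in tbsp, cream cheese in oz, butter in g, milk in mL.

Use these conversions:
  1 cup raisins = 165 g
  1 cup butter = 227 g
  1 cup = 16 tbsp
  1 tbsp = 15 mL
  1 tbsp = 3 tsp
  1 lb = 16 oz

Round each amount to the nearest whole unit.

Scaling factor: 19/4 = 4.75.
raisins: 90 g × 19/4 ÷ 165 g/cup × 16 tbsp/cup ≈ 41 tbsp
cream cheese: 1.25 lb × 19/4 × 16 oz/lb = 95 oz
butter: (1 tbsp + 2 tsp = 5/3 tbsp) × 19/4 ÷ 16 tbsp/cup × 227 g/cup ≈ 112 g
milk: (2 tbsp + 2 tsp = 8/3 tbsp) × 19/4 × 15 mL/tbsp = 190 mL

raisins: 41 tbsp; cream cheese: 95 oz; butter: 112 g; milk: 190 mL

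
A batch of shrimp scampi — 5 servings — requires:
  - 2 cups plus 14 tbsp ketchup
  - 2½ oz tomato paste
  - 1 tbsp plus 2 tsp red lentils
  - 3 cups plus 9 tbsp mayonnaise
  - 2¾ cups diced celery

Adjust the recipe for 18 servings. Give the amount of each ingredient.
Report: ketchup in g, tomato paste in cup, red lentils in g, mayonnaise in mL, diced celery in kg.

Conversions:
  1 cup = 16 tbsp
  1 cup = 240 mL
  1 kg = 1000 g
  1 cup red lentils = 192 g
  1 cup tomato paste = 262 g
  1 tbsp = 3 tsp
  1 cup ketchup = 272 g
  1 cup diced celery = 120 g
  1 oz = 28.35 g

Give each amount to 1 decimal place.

Scaling factor: 18/5 = 3.6.
ketchup: (2 cup + 14 tbsp = 2.875 cup) × 18/5 × 272 g/cup = 2815.2 g
tomato paste: 2.5 oz × 18/5 × 28.35 g/oz ÷ 262 g/cup ≈ 1.0 cup
red lentils: (1 tbsp + 2 tsp = 5/3 tbsp) × 18/5 ÷ 16 tbsp/cup × 192 g/cup = 72.0 g
mayonnaise: (3 cup + 9 tbsp = 3.5625 cup) × 18/5 × 240 mL/cup = 3078.0 mL
diced celery: 2.75 cup × 18/5 × 120 g/cup ÷ 1000 g/kg ≈ 1.2 kg

ketchup: 2815.2 g; tomato paste: 1.0 cup; red lentils: 72.0 g; mayonnaise: 3078.0 mL; diced celery: 1.2 kg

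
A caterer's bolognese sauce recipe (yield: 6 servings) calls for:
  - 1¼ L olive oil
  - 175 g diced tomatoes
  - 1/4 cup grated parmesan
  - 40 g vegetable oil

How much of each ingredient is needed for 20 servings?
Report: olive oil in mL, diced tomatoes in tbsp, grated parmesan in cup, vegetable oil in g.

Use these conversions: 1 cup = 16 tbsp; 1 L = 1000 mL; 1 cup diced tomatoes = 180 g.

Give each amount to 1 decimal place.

olive oil: 4166.7 mL; diced tomatoes: 51.9 tbsp; grated parmesan: 0.8 cup; vegetable oil: 133.3 g

Scaling factor: 20/6 = 10/3.
olive oil: 1.25 L × 10/3 × 1000 mL/L ≈ 4166.7 mL
diced tomatoes: 175 g × 10/3 ÷ 180 g/cup × 16 tbsp/cup ≈ 51.9 tbsp
grated parmesan: 0.25 cup × 10/3 ≈ 0.8 cup
vegetable oil: 40 g × 10/3 ≈ 133.3 g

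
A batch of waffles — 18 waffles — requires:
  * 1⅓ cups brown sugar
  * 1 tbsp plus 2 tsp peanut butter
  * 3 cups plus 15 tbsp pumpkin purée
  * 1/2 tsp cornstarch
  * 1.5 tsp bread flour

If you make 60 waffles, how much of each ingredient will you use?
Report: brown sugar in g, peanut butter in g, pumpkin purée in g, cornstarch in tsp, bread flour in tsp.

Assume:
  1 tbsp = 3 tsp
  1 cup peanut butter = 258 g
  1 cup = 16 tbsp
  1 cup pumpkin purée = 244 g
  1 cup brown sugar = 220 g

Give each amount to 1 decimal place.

brown sugar: 977.8 g; peanut butter: 89.6 g; pumpkin purée: 3202.5 g; cornstarch: 1.7 tsp; bread flour: 5.0 tsp

Scaling factor: 60/18 = 10/3.
brown sugar: 4/3 cup × 10/3 × 220 g/cup ≈ 977.8 g
peanut butter: (1 tbsp + 2 tsp = 5/3 tbsp) × 10/3 ÷ 16 tbsp/cup × 258 g/cup ≈ 89.6 g
pumpkin purée: (3 cup + 15 tbsp = 3.9375 cup) × 10/3 × 244 g/cup = 3202.5 g
cornstarch: 0.5 tsp × 10/3 ≈ 1.7 tsp
bread flour: 1.5 tsp × 10/3 = 5.0 tsp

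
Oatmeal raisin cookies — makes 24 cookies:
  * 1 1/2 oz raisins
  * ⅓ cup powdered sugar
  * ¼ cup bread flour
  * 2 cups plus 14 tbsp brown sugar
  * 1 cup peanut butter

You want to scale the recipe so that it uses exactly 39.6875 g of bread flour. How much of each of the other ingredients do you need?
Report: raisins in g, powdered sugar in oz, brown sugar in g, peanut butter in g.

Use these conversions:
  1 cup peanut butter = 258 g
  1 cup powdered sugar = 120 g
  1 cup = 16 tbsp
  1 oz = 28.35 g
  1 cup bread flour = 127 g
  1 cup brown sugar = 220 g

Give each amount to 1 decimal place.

The original recipe has 31.75 g of bread flour, so the scaling factor is 39.6875 ÷ 31.75 = 5/4 = 1.25.
raisins: 1.5 oz × 5/4 × 28.35 g/oz ≈ 53.2 g
powdered sugar: 1/3 cup × 5/4 × 120 g/cup ÷ 28.35 g/oz ≈ 1.8 oz
brown sugar: (2 cup + 14 tbsp = 2.875 cup) × 5/4 × 220 g/cup ≈ 790.6 g
peanut butter: 1 cup × 5/4 × 258 g/cup = 322.5 g

raisins: 53.2 g; powdered sugar: 1.8 oz; brown sugar: 790.6 g; peanut butter: 322.5 g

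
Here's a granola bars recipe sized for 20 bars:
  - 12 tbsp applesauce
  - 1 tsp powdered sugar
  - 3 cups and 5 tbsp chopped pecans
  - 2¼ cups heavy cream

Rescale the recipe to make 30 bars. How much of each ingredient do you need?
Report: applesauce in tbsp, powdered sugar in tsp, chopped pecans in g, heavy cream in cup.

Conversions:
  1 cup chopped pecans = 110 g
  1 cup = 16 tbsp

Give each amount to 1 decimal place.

applesauce: 18.0 tbsp; powdered sugar: 1.5 tsp; chopped pecans: 546.6 g; heavy cream: 3.4 cup

Scaling factor: 30/20 = 3/2 = 1.5.
applesauce: 12 tbsp × 3/2 = 18.0 tbsp
powdered sugar: 1 tsp × 3/2 = 1.5 tsp
chopped pecans: (3 cup + 5 tbsp = 3.3125 cup) × 3/2 × 110 g/cup ≈ 546.6 g
heavy cream: 2.25 cup × 3/2 ≈ 3.4 cup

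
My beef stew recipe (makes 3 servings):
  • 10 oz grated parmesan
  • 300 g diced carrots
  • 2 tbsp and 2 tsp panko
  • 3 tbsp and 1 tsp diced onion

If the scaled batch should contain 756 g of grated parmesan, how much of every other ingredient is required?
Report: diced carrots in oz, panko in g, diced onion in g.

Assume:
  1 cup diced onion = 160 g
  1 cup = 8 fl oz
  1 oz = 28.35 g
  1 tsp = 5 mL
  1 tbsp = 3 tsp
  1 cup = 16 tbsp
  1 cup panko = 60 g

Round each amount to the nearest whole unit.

diced carrots: 28 oz; panko: 27 g; diced onion: 89 g

The original recipe has 283.5 g of grated parmesan, so the scaling factor is 756 ÷ 283.5 = 8/3.
diced carrots: 300 g × 8/3 ÷ 28.35 g/oz ≈ 28 oz
panko: (2 tbsp + 2 tsp = 8/3 tbsp) × 8/3 ÷ 16 tbsp/cup × 60 g/cup ≈ 27 g
diced onion: (3 tbsp + 1 tsp = 10/3 tbsp) × 8/3 ÷ 16 tbsp/cup × 160 g/cup ≈ 89 g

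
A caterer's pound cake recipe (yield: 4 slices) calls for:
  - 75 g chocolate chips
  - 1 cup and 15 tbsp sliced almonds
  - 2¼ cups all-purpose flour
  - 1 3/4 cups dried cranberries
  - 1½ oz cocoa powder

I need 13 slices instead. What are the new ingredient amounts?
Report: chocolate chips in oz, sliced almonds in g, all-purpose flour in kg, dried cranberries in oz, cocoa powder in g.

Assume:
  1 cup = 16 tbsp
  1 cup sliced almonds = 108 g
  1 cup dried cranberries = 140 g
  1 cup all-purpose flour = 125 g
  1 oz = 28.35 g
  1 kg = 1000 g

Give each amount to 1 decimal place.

chocolate chips: 8.6 oz; sliced almonds: 680.1 g; all-purpose flour: 0.9 kg; dried cranberries: 28.1 oz; cocoa powder: 138.2 g

Scaling factor: 13/4 = 3.25.
chocolate chips: 75 g × 13/4 ÷ 28.35 g/oz ≈ 8.6 oz
sliced almonds: (1 cup + 15 tbsp = 1.9375 cup) × 13/4 × 108 g/cup ≈ 680.1 g
all-purpose flour: 2.25 cup × 13/4 × 125 g/cup ÷ 1000 g/kg ≈ 0.9 kg
dried cranberries: 1.75 cup × 13/4 × 140 g/cup ÷ 28.35 g/oz ≈ 28.1 oz
cocoa powder: 1.5 oz × 13/4 × 28.35 g/oz ≈ 138.2 g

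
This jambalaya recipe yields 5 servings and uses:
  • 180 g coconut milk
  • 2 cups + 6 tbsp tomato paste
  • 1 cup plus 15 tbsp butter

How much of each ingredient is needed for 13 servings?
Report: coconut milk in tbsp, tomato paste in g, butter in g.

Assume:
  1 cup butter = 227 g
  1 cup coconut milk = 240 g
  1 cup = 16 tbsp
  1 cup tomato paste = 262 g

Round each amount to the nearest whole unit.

Scaling factor: 13/5 = 2.6.
coconut milk: 180 g × 13/5 ÷ 240 g/cup × 16 tbsp/cup ≈ 31 tbsp
tomato paste: (2 cup + 6 tbsp = 2.375 cup) × 13/5 × 262 g/cup ≈ 1618 g
butter: (1 cup + 15 tbsp = 1.9375 cup) × 13/5 × 227 g/cup ≈ 1144 g

coconut milk: 31 tbsp; tomato paste: 1618 g; butter: 1144 g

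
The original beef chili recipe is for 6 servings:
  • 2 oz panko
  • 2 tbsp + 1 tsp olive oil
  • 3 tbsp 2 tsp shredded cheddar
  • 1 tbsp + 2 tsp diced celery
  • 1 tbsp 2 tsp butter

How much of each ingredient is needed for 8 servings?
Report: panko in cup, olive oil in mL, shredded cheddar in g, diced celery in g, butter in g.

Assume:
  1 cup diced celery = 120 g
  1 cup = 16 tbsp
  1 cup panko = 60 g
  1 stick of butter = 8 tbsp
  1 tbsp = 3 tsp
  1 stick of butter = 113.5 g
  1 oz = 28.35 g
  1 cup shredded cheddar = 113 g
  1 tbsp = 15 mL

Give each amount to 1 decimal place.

Scaling factor: 8/6 = 4/3.
panko: 2 oz × 4/3 × 28.35 g/oz ÷ 60 g/cup ≈ 1.3 cup
olive oil: (2 tbsp + 1 tsp = 7/3 tbsp) × 4/3 × 15 mL/tbsp ≈ 46.7 mL
shredded cheddar: (3 tbsp + 2 tsp = 11/3 tbsp) × 4/3 ÷ 16 tbsp/cup × 113 g/cup ≈ 34.5 g
diced celery: (1 tbsp + 2 tsp = 5/3 tbsp) × 4/3 ÷ 16 tbsp/cup × 120 g/cup ≈ 16.7 g
butter: (1 tbsp + 2 tsp = 5/3 tbsp) × 4/3 ÷ 8 tbsp/stick × 113.5 g/stick ≈ 31.5 g

panko: 1.3 cup; olive oil: 46.7 mL; shredded cheddar: 34.5 g; diced celery: 16.7 g; butter: 31.5 g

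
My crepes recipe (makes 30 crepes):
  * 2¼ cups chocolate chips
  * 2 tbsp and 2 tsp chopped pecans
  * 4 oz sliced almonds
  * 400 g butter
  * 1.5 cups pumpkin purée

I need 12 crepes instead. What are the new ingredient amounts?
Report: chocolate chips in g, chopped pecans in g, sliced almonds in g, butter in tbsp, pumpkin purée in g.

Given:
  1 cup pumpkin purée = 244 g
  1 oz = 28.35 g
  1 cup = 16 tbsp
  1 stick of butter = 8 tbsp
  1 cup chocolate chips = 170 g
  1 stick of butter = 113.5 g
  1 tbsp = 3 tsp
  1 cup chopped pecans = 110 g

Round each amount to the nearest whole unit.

chocolate chips: 153 g; chopped pecans: 7 g; sliced almonds: 45 g; butter: 11 tbsp; pumpkin purée: 146 g

Scaling factor: 12/30 = 2/5 = 0.4.
chocolate chips: 2.25 cup × 2/5 × 170 g/cup = 153 g
chopped pecans: (2 tbsp + 2 tsp = 8/3 tbsp) × 2/5 ÷ 16 tbsp/cup × 110 g/cup ≈ 7 g
sliced almonds: 4 oz × 2/5 × 28.35 g/oz ≈ 45 g
butter: 400 g × 2/5 ÷ 113.5 g/stick × 8 tbsp/stick ≈ 11 tbsp
pumpkin purée: 1.5 cup × 2/5 × 244 g/cup ≈ 146 g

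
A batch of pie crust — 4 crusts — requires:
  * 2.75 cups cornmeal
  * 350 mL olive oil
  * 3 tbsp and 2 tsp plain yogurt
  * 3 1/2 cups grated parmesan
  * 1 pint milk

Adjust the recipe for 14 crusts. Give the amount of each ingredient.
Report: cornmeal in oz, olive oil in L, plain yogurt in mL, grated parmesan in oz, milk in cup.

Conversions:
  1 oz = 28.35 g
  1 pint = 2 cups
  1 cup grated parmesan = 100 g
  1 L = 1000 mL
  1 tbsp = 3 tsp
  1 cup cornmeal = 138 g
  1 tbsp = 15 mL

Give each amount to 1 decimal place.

Scaling factor: 14/4 = 7/2 = 3.5.
cornmeal: 2.75 cup × 7/2 × 138 g/cup ÷ 28.35 g/oz ≈ 46.9 oz
olive oil: 350 mL × 7/2 ÷ 1000 mL/L ≈ 1.2 L
plain yogurt: (3 tbsp + 2 tsp = 11/3 tbsp) × 7/2 × 15 mL/tbsp = 192.5 mL
grated parmesan: 3.5 cup × 7/2 × 100 g/cup ÷ 28.35 g/oz ≈ 43.2 oz
milk: 1 pint × 7/2 × 2 cup/pint = 7.0 cup

cornmeal: 46.9 oz; olive oil: 1.2 L; plain yogurt: 192.5 mL; grated parmesan: 43.2 oz; milk: 7.0 cup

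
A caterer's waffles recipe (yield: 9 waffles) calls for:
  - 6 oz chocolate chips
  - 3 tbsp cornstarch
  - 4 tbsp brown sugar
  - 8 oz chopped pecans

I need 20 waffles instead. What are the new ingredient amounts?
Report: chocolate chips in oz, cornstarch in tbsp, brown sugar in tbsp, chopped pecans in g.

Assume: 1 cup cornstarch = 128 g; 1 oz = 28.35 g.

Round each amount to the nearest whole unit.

Scaling factor: 20/9.
chocolate chips: 6 oz × 20/9 ≈ 13 oz
cornstarch: 3 tbsp × 20/9 ≈ 7 tbsp
brown sugar: 4 tbsp × 20/9 ≈ 9 tbsp
chopped pecans: 8 oz × 20/9 × 28.35 g/oz = 504 g

chocolate chips: 13 oz; cornstarch: 7 tbsp; brown sugar: 9 tbsp; chopped pecans: 504 g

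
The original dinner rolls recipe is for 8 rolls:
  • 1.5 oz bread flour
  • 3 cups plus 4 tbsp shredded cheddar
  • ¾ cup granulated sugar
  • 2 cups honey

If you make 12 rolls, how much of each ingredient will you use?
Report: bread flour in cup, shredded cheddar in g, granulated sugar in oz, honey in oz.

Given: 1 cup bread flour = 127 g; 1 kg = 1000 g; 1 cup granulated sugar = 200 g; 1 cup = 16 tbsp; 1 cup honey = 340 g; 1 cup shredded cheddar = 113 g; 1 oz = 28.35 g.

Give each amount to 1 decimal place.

bread flour: 0.5 cup; shredded cheddar: 550.9 g; granulated sugar: 7.9 oz; honey: 36.0 oz

Scaling factor: 12/8 = 3/2 = 1.5.
bread flour: 1.5 oz × 3/2 × 28.35 g/oz ÷ 127 g/cup ≈ 0.5 cup
shredded cheddar: (3 cup + 4 tbsp = 3.25 cup) × 3/2 × 113 g/cup ≈ 550.9 g
granulated sugar: 0.75 cup × 3/2 × 200 g/cup ÷ 28.35 g/oz ≈ 7.9 oz
honey: 2 cup × 3/2 × 340 g/cup ÷ 28.35 g/oz ≈ 36.0 oz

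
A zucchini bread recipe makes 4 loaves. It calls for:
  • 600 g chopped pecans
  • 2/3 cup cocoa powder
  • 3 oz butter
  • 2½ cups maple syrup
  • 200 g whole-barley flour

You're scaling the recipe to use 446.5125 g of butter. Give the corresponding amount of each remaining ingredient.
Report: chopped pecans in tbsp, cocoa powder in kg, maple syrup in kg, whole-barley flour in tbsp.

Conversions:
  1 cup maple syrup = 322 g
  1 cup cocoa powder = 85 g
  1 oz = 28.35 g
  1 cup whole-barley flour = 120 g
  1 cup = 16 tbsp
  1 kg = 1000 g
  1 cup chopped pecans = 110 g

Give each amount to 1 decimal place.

chopped pecans: 458.2 tbsp; cocoa powder: 0.3 kg; maple syrup: 4.2 kg; whole-barley flour: 140.0 tbsp

The original recipe has 85.05 g of butter, so the scaling factor is 446.5125 ÷ 85.05 = 21/4 = 5.25.
chopped pecans: 600 g × 21/4 ÷ 110 g/cup × 16 tbsp/cup ≈ 458.2 tbsp
cocoa powder: 2/3 cup × 21/4 × 85 g/cup ÷ 1000 g/kg ≈ 0.3 kg
maple syrup: 2.5 cup × 21/4 × 322 g/cup ÷ 1000 g/kg ≈ 4.2 kg
whole-barley flour: 200 g × 21/4 ÷ 120 g/cup × 16 tbsp/cup = 140.0 tbsp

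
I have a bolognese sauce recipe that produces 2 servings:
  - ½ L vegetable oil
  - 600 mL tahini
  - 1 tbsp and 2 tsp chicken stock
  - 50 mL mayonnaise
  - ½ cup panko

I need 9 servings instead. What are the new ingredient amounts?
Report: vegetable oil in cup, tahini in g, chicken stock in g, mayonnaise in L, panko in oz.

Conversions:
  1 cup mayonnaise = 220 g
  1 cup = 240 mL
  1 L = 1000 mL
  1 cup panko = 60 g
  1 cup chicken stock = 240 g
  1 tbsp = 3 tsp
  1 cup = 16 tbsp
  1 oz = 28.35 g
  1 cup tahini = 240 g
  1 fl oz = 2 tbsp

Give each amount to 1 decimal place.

vegetable oil: 9.4 cup; tahini: 2700.0 g; chicken stock: 112.5 g; mayonnaise: 0.2 L; panko: 4.8 oz

Scaling factor: 9/2 = 4.5.
vegetable oil: 0.5 L × 9/2 × 1000 mL/L ÷ 240 mL/cup ≈ 9.4 cup
tahini: 600 mL × 9/2 ÷ 240 mL/cup × 240 g/cup = 2700.0 g
chicken stock: (1 tbsp + 2 tsp = 5/3 tbsp) × 9/2 ÷ 16 tbsp/cup × 240 g/cup = 112.5 g
mayonnaise: 50 mL × 9/2 ÷ 1000 mL/L ≈ 0.2 L
panko: 0.5 cup × 9/2 × 60 g/cup ÷ 28.35 g/oz ≈ 4.8 oz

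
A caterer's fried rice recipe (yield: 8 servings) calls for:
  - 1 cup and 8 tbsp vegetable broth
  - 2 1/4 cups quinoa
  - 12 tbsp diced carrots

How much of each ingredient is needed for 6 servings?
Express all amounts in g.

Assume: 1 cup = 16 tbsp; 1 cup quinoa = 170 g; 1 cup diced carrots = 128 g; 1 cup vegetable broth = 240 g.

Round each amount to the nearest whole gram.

vegetable broth: 270 g; quinoa: 287 g; diced carrots: 72 g

Scaling factor: 6/8 = 3/4 = 0.75.
vegetable broth: (1 cup + 8 tbsp = 1.5 cup) × 3/4 × 240 g/cup = 270 g
quinoa: 2.25 cup × 3/4 × 170 g/cup ≈ 287 g
diced carrots: 12 tbsp × 3/4 ÷ 16 tbsp/cup × 128 g/cup = 72 g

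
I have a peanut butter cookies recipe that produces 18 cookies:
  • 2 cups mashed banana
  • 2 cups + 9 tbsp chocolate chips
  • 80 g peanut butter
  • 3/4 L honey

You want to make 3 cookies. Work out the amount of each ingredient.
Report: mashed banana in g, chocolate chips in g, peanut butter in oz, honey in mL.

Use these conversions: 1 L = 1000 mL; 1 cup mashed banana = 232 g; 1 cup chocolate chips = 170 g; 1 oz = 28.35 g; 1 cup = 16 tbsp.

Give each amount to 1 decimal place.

mashed banana: 77.3 g; chocolate chips: 72.6 g; peanut butter: 0.5 oz; honey: 125.0 mL

Scaling factor: 3/18 = 1/6.
mashed banana: 2 cup × 1/6 × 232 g/cup ≈ 77.3 g
chocolate chips: (2 cup + 9 tbsp = 2.5625 cup) × 1/6 × 170 g/cup ≈ 72.6 g
peanut butter: 80 g × 1/6 ÷ 28.35 g/oz ≈ 0.5 oz
honey: 0.75 L × 1/6 × 1000 mL/L = 125.0 mL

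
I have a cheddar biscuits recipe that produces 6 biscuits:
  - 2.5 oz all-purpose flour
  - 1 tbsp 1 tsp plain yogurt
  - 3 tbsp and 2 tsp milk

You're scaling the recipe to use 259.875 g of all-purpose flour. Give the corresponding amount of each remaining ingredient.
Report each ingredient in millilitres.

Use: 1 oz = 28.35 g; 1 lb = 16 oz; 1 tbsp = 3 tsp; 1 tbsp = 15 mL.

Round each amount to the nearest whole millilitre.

The original recipe has 70.875 g of all-purpose flour, so the scaling factor is 259.875 ÷ 70.875 = 11/3.
plain yogurt: (1 tbsp + 1 tsp = 4/3 tbsp) × 11/3 × 15 mL/tbsp ≈ 73 mL
milk: (3 tbsp + 2 tsp = 11/3 tbsp) × 11/3 × 15 mL/tbsp ≈ 202 mL

plain yogurt: 73 mL; milk: 202 mL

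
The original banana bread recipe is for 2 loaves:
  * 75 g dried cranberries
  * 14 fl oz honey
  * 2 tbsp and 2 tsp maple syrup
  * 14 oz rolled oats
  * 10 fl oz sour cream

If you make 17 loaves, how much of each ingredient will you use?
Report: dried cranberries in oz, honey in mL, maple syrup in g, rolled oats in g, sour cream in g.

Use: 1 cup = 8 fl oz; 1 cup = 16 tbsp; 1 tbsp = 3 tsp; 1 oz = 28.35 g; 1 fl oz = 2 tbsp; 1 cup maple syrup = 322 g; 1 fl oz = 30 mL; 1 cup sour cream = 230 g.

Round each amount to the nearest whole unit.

dried cranberries: 22 oz; honey: 3570 mL; maple syrup: 456 g; rolled oats: 3374 g; sour cream: 2444 g

Scaling factor: 17/2 = 8.5.
dried cranberries: 75 g × 17/2 ÷ 28.35 g/oz ≈ 22 oz
honey: 14 fl oz × 17/2 × 30 mL/fl oz = 3570 mL
maple syrup: (2 tbsp + 2 tsp = 8/3 tbsp) × 17/2 ÷ 16 tbsp/cup × 322 g/cup ≈ 456 g
rolled oats: 14 oz × 17/2 × 28.35 g/oz ≈ 3374 g
sour cream: 10 fl oz × 17/2 ÷ 8 fl oz/cup × 230 g/cup ≈ 2444 g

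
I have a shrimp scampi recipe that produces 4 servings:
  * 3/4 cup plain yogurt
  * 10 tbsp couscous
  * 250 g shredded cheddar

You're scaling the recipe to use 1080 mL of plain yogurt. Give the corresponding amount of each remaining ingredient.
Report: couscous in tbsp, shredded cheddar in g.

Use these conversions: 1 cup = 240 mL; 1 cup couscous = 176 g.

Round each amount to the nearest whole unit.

The original recipe has 180 mL of plain yogurt, so the scaling factor is 1080 ÷ 180 = 6.
couscous: 10 tbsp × 6 = 60 tbsp
shredded cheddar: 250 g × 6 = 1500 g

couscous: 60 tbsp; shredded cheddar: 1500 g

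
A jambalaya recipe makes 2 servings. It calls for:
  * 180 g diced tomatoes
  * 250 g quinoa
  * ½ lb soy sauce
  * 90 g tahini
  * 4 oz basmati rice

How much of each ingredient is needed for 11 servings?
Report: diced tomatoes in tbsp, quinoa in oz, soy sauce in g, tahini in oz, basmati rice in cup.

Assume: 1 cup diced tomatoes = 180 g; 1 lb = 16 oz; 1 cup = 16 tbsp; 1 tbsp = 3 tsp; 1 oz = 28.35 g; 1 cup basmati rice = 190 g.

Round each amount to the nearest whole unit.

diced tomatoes: 88 tbsp; quinoa: 49 oz; soy sauce: 1247 g; tahini: 17 oz; basmati rice: 3 cup

Scaling factor: 11/2 = 5.5.
diced tomatoes: 180 g × 11/2 ÷ 180 g/cup × 16 tbsp/cup = 88 tbsp
quinoa: 250 g × 11/2 ÷ 28.35 g/oz ≈ 49 oz
soy sauce: 0.5 lb × 11/2 × 16 oz/lb × 28.35 g/oz ≈ 1247 g
tahini: 90 g × 11/2 ÷ 28.35 g/oz ≈ 17 oz
basmati rice: 4 oz × 11/2 × 28.35 g/oz ÷ 190 g/cup ≈ 3 cup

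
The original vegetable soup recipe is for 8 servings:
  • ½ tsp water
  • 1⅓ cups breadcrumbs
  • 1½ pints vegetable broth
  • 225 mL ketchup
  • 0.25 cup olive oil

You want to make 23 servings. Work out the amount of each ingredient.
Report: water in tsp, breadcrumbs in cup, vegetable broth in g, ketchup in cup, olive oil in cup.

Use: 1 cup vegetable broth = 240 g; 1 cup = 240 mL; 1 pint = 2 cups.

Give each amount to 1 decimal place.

Scaling factor: 23/8 = 2.875.
water: 0.5 tsp × 23/8 ≈ 1.4 tsp
breadcrumbs: 4/3 cup × 23/8 ≈ 3.8 cup
vegetable broth: 1.5 pint × 23/8 × 2 cup/pint × 240 g/cup = 2070.0 g
ketchup: 225 mL × 23/8 ÷ 240 mL/cup ≈ 2.7 cup
olive oil: 0.25 cup × 23/8 ≈ 0.7 cup

water: 1.4 tsp; breadcrumbs: 3.8 cup; vegetable broth: 2070.0 g; ketchup: 2.7 cup; olive oil: 0.7 cup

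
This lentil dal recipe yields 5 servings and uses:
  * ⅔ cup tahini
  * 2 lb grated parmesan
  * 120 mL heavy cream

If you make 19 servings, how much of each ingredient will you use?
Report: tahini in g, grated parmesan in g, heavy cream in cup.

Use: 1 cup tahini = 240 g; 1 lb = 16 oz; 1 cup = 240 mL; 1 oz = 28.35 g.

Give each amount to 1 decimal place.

tahini: 608.0 g; grated parmesan: 3447.4 g; heavy cream: 1.9 cup

Scaling factor: 19/5 = 3.8.
tahini: 2/3 cup × 19/5 × 240 g/cup = 608.0 g
grated parmesan: 2 lb × 19/5 × 16 oz/lb × 28.35 g/oz ≈ 3447.4 g
heavy cream: 120 mL × 19/5 ÷ 240 mL/cup = 1.9 cup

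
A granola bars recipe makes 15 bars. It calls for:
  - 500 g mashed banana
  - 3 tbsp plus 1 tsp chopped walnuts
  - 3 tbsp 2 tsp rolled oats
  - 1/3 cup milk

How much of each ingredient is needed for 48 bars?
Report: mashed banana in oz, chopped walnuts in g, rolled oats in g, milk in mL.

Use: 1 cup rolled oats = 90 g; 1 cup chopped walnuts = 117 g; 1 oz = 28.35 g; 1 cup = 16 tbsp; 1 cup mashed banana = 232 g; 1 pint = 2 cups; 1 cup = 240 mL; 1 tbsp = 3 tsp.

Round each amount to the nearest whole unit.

mashed banana: 56 oz; chopped walnuts: 78 g; rolled oats: 66 g; milk: 256 mL

Scaling factor: 48/15 = 16/5 = 3.2.
mashed banana: 500 g × 16/5 ÷ 28.35 g/oz ≈ 56 oz
chopped walnuts: (3 tbsp + 1 tsp = 10/3 tbsp) × 16/5 ÷ 16 tbsp/cup × 117 g/cup = 78 g
rolled oats: (3 tbsp + 2 tsp = 11/3 tbsp) × 16/5 ÷ 16 tbsp/cup × 90 g/cup = 66 g
milk: 1/3 cup × 16/5 × 240 mL/cup = 256 mL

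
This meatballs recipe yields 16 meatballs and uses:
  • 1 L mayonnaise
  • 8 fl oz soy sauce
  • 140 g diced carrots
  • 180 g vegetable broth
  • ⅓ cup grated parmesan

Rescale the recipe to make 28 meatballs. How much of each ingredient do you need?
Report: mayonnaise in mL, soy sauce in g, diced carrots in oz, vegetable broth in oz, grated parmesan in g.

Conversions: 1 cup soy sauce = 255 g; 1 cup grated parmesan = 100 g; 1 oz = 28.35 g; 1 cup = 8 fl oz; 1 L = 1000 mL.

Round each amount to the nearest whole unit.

mayonnaise: 1750 mL; soy sauce: 446 g; diced carrots: 9 oz; vegetable broth: 11 oz; grated parmesan: 58 g

Scaling factor: 28/16 = 7/4 = 1.75.
mayonnaise: 1 L × 7/4 × 1000 mL/L = 1750 mL
soy sauce: 8 fl oz × 7/4 ÷ 8 fl oz/cup × 255 g/cup ≈ 446 g
diced carrots: 140 g × 7/4 ÷ 28.35 g/oz ≈ 9 oz
vegetable broth: 180 g × 7/4 ÷ 28.35 g/oz ≈ 11 oz
grated parmesan: 1/3 cup × 7/4 × 100 g/cup ≈ 58 g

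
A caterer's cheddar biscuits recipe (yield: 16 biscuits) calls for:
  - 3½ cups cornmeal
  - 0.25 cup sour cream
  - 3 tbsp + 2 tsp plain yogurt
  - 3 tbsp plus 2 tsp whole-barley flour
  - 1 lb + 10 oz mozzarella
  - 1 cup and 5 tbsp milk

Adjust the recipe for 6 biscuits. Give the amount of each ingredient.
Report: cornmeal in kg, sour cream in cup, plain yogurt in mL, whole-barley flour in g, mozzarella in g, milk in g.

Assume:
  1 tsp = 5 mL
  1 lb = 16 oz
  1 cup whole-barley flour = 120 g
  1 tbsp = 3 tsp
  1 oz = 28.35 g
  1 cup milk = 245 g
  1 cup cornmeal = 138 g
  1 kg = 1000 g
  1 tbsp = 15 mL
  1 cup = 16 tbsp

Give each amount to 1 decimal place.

Scaling factor: 6/16 = 3/8 = 0.375.
cornmeal: 3.5 cup × 3/8 × 138 g/cup ÷ 1000 g/kg ≈ 0.2 kg
sour cream: 0.25 cup × 3/8 ≈ 0.1 cup
plain yogurt: (3 tbsp + 2 tsp = 11/3 tbsp) × 3/8 × 15 mL/tbsp ≈ 20.6 mL
whole-barley flour: (3 tbsp + 2 tsp = 11/3 tbsp) × 3/8 ÷ 16 tbsp/cup × 120 g/cup ≈ 10.3 g
mozzarella: (1 lb + 10 oz = 1.625 lb) × 3/8 × 16 oz/lb × 28.35 g/oz ≈ 276.4 g
milk: (1 cup + 5 tbsp = 1.3125 cup) × 3/8 × 245 g/cup ≈ 120.6 g

cornmeal: 0.2 kg; sour cream: 0.1 cup; plain yogurt: 20.6 mL; whole-barley flour: 10.3 g; mozzarella: 276.4 g; milk: 120.6 g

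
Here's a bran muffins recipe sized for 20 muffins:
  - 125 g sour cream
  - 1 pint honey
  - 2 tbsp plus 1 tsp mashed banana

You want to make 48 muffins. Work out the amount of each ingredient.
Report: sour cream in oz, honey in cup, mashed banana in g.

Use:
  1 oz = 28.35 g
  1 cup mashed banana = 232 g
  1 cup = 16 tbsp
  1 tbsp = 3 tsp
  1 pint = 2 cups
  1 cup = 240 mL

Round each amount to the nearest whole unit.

sour cream: 11 oz; honey: 5 cup; mashed banana: 81 g

Scaling factor: 48/20 = 12/5 = 2.4.
sour cream: 125 g × 12/5 ÷ 28.35 g/oz ≈ 11 oz
honey: 1 pint × 12/5 × 2 cup/pint ≈ 5 cup
mashed banana: (2 tbsp + 1 tsp = 7/3 tbsp) × 12/5 ÷ 16 tbsp/cup × 232 g/cup ≈ 81 g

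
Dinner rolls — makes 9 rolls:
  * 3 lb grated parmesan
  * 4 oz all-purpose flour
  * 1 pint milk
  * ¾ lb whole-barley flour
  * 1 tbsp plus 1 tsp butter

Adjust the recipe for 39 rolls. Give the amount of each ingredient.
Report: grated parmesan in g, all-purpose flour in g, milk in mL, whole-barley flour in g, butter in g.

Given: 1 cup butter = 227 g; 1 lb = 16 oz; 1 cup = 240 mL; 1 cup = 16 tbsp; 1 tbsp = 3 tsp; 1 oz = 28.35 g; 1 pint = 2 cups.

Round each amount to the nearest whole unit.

grated parmesan: 5897 g; all-purpose flour: 491 g; milk: 2080 mL; whole-barley flour: 1474 g; butter: 82 g

Scaling factor: 39/9 = 13/3.
grated parmesan: 3 lb × 13/3 × 16 oz/lb × 28.35 g/oz ≈ 5897 g
all-purpose flour: 4 oz × 13/3 × 28.35 g/oz ≈ 491 g
milk: 1 pint × 13/3 × 2 cup/pint × 240 mL/cup = 2080 mL
whole-barley flour: 0.75 lb × 13/3 × 16 oz/lb × 28.35 g/oz ≈ 1474 g
butter: (1 tbsp + 1 tsp = 4/3 tbsp) × 13/3 ÷ 16 tbsp/cup × 227 g/cup ≈ 82 g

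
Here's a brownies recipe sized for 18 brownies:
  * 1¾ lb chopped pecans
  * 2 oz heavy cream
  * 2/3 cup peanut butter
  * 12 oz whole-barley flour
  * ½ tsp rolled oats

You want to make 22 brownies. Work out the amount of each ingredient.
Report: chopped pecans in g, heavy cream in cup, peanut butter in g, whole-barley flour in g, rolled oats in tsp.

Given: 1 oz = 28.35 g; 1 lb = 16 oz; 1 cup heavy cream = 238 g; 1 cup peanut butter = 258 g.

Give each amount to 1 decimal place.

chopped pecans: 970.2 g; heavy cream: 0.3 cup; peanut butter: 210.2 g; whole-barley flour: 415.8 g; rolled oats: 0.6 tsp

Scaling factor: 22/18 = 11/9.
chopped pecans: 1.75 lb × 11/9 × 16 oz/lb × 28.35 g/oz = 970.2 g
heavy cream: 2 oz × 11/9 × 28.35 g/oz ÷ 238 g/cup ≈ 0.3 cup
peanut butter: 2/3 cup × 11/9 × 258 g/cup ≈ 210.2 g
whole-barley flour: 12 oz × 11/9 × 28.35 g/oz = 415.8 g
rolled oats: 0.5 tsp × 11/9 ≈ 0.6 tsp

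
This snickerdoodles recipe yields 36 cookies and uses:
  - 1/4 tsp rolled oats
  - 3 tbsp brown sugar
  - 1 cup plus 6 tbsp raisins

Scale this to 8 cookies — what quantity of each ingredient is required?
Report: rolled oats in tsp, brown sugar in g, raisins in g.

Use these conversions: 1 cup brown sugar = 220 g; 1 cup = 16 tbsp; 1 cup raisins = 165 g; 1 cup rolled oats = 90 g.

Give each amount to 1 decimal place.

Scaling factor: 8/36 = 2/9.
rolled oats: 0.25 tsp × 2/9 ≈ 0.1 tsp
brown sugar: 3 tbsp × 2/9 ÷ 16 tbsp/cup × 220 g/cup ≈ 9.2 g
raisins: (1 cup + 6 tbsp = 1.375 cup) × 2/9 × 165 g/cup ≈ 50.4 g

rolled oats: 0.1 tsp; brown sugar: 9.2 g; raisins: 50.4 g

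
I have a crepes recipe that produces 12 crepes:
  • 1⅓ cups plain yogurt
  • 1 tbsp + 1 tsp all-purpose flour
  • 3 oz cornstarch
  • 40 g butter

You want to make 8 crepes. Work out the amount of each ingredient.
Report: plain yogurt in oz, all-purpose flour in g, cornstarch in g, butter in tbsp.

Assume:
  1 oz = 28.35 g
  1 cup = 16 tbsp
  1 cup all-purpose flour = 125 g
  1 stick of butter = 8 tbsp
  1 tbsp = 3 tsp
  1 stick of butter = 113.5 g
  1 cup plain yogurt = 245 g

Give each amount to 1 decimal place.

Scaling factor: 8/12 = 2/3.
plain yogurt: 4/3 cup × 2/3 × 245 g/cup ÷ 28.35 g/oz ≈ 7.7 oz
all-purpose flour: (1 tbsp + 1 tsp = 4/3 tbsp) × 2/3 ÷ 16 tbsp/cup × 125 g/cup ≈ 6.9 g
cornstarch: 3 oz × 2/3 × 28.35 g/oz = 56.7 g
butter: 40 g × 2/3 ÷ 113.5 g/stick × 8 tbsp/stick ≈ 1.9 tbsp

plain yogurt: 7.7 oz; all-purpose flour: 6.9 g; cornstarch: 56.7 g; butter: 1.9 tbsp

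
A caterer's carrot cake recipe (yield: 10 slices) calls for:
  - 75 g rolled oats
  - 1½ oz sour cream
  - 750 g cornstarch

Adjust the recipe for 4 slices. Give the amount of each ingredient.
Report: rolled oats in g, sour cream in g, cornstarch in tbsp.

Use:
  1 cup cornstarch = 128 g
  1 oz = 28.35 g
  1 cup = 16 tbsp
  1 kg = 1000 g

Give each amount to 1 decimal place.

rolled oats: 30.0 g; sour cream: 17.0 g; cornstarch: 37.5 tbsp

Scaling factor: 4/10 = 2/5 = 0.4.
rolled oats: 75 g × 2/5 = 30.0 g
sour cream: 1.5 oz × 2/5 × 28.35 g/oz ≈ 17.0 g
cornstarch: 750 g × 2/5 ÷ 128 g/cup × 16 tbsp/cup = 37.5 tbsp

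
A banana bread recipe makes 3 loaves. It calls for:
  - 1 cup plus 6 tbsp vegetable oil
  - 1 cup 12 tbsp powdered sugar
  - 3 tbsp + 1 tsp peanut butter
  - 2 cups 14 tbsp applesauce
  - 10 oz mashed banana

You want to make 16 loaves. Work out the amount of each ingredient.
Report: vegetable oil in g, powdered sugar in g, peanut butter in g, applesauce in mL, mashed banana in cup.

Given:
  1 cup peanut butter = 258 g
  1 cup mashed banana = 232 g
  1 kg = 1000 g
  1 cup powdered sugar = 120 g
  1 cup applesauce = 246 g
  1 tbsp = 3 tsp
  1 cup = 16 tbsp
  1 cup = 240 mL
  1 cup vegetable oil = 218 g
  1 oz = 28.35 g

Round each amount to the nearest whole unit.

Scaling factor: 16/3.
vegetable oil: (1 cup + 6 tbsp = 1.375 cup) × 16/3 × 218 g/cup ≈ 1599 g
powdered sugar: (1 cup + 12 tbsp = 1.75 cup) × 16/3 × 120 g/cup = 1120 g
peanut butter: (3 tbsp + 1 tsp = 10/3 tbsp) × 16/3 ÷ 16 tbsp/cup × 258 g/cup ≈ 287 g
applesauce: (2 cup + 14 tbsp = 2.875 cup) × 16/3 × 240 mL/cup = 3680 mL
mashed banana: 10 oz × 16/3 × 28.35 g/oz ÷ 232 g/cup ≈ 7 cup

vegetable oil: 1599 g; powdered sugar: 1120 g; peanut butter: 287 g; applesauce: 3680 mL; mashed banana: 7 cup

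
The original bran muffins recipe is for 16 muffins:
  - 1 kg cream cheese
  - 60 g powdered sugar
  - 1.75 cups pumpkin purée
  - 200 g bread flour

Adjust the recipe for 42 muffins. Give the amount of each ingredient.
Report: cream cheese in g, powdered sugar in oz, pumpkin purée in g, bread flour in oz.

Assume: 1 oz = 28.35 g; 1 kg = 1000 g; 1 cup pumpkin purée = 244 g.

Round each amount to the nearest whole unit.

Scaling factor: 42/16 = 21/8 = 2.625.
cream cheese: 1 kg × 21/8 × 1000 g/kg = 2625 g
powdered sugar: 60 g × 21/8 ÷ 28.35 g/oz ≈ 6 oz
pumpkin purée: 1.75 cup × 21/8 × 244 g/cup ≈ 1121 g
bread flour: 200 g × 21/8 ÷ 28.35 g/oz ≈ 19 oz

cream cheese: 2625 g; powdered sugar: 6 oz; pumpkin purée: 1121 g; bread flour: 19 oz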